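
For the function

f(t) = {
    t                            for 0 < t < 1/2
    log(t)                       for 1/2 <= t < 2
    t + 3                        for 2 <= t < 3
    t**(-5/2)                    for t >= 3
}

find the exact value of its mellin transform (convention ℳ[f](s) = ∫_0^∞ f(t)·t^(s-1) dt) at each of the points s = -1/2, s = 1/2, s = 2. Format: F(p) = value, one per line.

f breaks at 1/2, 2, 3 into 4 integrals to sum
between 0 and 1/2 the integrand is t·t^(s-1)
∫ over [1/2, 2) of log(t)·t^(s-1) joins the sum
∫ over [2, 3) of (t + 3)·t^(s-1) joins the sum
for t in [3, ∞): the term is ∫ t**(-5/2)·t^(s-1)

F(-1/2) = sqrt(2)*(-486*log(2) + sqrt(2) + 648)/162
F(1/2) = sqrt(2)*(-330 + sqrt(2) + 108*log(2) + 144*sqrt(6))/36
F(2) = 2*sqrt(3)/3 + 17*log(2)/8 + 207/16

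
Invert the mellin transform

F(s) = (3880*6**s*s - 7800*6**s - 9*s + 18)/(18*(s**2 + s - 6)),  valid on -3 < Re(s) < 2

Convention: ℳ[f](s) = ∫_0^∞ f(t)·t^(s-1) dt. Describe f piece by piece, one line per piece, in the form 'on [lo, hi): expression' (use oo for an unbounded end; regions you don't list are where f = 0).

on [0, 1): t**3/2
on [1, 6): t**3
on [6, oo): 16/t**2

strip the shared t-power: t/2 on [0, 1); t on [1, 6); 16/t**4 on [6, ∞)
back out the common scale on t: t on [0, 1/2); 2*t on [1/2, 3); t**(-4) on [3, ∞)
split f at 1, 6: ℳ[f](s) collects 3 kernel integrals
the [0, 1) slice contributes ∫ t**3/2·t^(s-1) dt
∫ over [1, 6) of t**3·t^(s-1) joins the sum
for t in [6, ∞): the term is ∫ 16/t**2·t^(s-1)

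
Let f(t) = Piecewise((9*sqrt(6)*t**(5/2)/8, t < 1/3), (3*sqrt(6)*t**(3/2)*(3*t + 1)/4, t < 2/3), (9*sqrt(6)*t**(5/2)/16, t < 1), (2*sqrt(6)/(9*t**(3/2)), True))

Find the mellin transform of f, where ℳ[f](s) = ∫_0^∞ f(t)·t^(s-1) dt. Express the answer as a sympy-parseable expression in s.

undo the common scale on t: t**(5/2) on [0, 1/2); t**(3/2)*(2*t + 1) on [1/2, 1); t**(5/2)/2 on [1, 3/2); …
the shared t-power comes off first: t**(3/2) on [0, 1/2); sqrt(t)*(2*t + 1) on [1/2, 1); t**(3/2)/2 on [1, 3/2); …
peel off the shared t-power: t on [0, 1/2); 2*t + 1 on [1/2, 1); t/2 on [1, 3/2); …
linearity at 1/3, 2/3, 1 turns ℳ[f](s) into 4 summed integrals
piece [0, 1/3): integrate 9*sqrt(6)*t**(5/2)/8 against the kernel
for t in [1/3, 2/3): the term is ∫ 3*sqrt(6)*t**(3/2)*(3*t + 1)/4·t^(s-1)
for t in [2/3, 1): the term is ∫ 9*sqrt(6)*t**(5/2)/16·t^(s-1)
on [1, ∞): add ∫ 2*sqrt(6)/(9*t**(3/2))·t^(s-1) dt

(1440*2**s*s**2 + 576*2**s*s - 4104*2**s + 196*3**s*sqrt(6)*s**2 - 512*3**s*sqrt(6)*s - 1209*3**s*sqrt(6) - 216*sqrt(2)*s**2 - 144*sqrt(2)*s + 702*sqrt(2))/(72*3**s*(8*s**3 + 20*s**2 - 18*s - 45))
  -5/2 < Re(s) < 3/2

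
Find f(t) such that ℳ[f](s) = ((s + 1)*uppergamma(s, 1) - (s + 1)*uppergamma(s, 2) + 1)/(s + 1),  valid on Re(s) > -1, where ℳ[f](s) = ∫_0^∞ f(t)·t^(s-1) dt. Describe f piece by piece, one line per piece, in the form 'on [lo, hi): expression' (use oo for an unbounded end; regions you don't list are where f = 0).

on [0, 1): t
on [1, 2): exp(-t)

linearity at 1 turns ℳ[f](s) into 2 summed integrals
on [0, 1): add ∫ t·t^(s-1) dt
piece [1, 2): integrate exp(-t) against the kernel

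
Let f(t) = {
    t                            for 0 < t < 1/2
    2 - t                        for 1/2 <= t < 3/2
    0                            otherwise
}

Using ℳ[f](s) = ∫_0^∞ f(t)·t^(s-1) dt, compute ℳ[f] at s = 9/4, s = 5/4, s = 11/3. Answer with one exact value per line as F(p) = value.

linearity at 1/2 turns ℳ[f](s) into 2 summed integrals
segment 0 to 1/2 holds t; add its integral
piece [1/2, 3/2): integrate (2 - t) against the kernel

F(9/4) = 2**(3/4)*(-34 + 225*3**(1/4))/468
F(5/4) = 2**(3/4)*(-26 + 63*3**(1/4))/90
F(11/3) = 3*2**(1/3)*(-34 + 621*3**(2/3))/4928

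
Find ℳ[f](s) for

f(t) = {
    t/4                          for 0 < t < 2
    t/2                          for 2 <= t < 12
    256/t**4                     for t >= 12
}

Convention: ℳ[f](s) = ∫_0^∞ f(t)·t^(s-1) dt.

strip the common scale on t: t/2 on [0, 1); t on [1, 6); 16/t**4 on [6, ∞)
strip the common scale on t: t on [0, 1/2); 2*t on [1/2, 3); t**(-4) on [3, ∞)
summing 3 kernel integrals split by 2, 12 yields ℳ[f](s)
∫ over [0, 2) of t/4·t^(s-1) joins the sum
segment [2, 12) carries t/2; integrate it
∫ over [12, ∞) of 256/t**4·t^(s-1) joins the sum

(970*12**s*s - 3890*12**s - 81*2**s*s + 324*2**s)/(162*(s**2 - 3*s - 4))
  -1 < Re(s) < 4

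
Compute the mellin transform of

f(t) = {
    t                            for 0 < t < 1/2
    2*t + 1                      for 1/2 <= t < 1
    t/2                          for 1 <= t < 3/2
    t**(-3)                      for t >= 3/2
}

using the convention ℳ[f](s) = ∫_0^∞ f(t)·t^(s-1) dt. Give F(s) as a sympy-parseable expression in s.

(270*2**s*s**2 - 702*2**s*s - 324*2**s + 49*3**s*s**2 - 275*3**s*s - 162*s**2 + 378*s + 324)/(108*2**s*s*(s**2 - 2*s - 3))
  -1 < Re(s) < 3

split f at 1/2, 1, 3/2: ℳ[f](s) collects 4 kernel integrals
segment 0 to 1/2 holds t; add its integral
∫ (2*t + 1)·t^(s-1) over [1/2, 1)
for t in [1, 3/2): the term is ∫ t/2·t^(s-1)
on [3/2, ∞) integrate f = t**(-3) against the kernel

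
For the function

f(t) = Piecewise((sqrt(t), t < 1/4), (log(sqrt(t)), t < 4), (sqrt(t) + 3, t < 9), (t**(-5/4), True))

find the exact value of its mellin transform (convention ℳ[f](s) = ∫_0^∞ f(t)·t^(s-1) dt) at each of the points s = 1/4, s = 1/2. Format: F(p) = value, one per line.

F(1/4) = sqrt(2)*(-330 + sqrt(2) + 108*log(2) + 144*sqrt(6))/18
F(1/2) = 4*sqrt(3)/27 + 5*log(2) + 33/4

undo the power substitution: t on [0, 1/2); log(t) on [1/2, 2); t + 3 on [2, 3); …
decompose at 1/4, 4, 9; ℳ[f](s) sums the 4 pieces' integrals
∫ sqrt(t)·t^(s-1) over [0, 1/4)
on [1/4, 4): add ∫ log(sqrt(t))·t^(s-1) dt
[4, 9) adds the kernel integral of (sqrt(t) + 3)
∫ over [9, ∞) of t**(-5/4)·t^(s-1) joins the sum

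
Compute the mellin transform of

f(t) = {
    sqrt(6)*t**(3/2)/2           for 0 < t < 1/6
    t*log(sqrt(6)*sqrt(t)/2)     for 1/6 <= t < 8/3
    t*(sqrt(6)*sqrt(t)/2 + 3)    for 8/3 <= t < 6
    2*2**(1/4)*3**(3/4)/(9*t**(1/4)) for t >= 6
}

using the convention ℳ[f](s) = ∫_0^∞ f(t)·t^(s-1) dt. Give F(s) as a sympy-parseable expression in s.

(96*16**s*(s + 1)*(2*s + 3)*(4*s - 1)*log(2) + 960*2**(4*s)*(1 - 4*s)*(s + 1)**2 - 288*2**(4*s)*(s + 1)*(4*s - 1) - 48*2**(4*s)*(2*s + 3)*(4*s - 1) - 32*sqrt(3)*36**s*(s + 1)**2*(2*s + 3) + 2592*6**(2*s)*(s + 1)**2*(4*s - 1) + 648*6**(2*s)*(s + 1)*(4*s - 1) + 6*(s + 1)**2*(4*s - 1) + 6*(s + 1)*(2*s + 3)*(4*s - 1)*log(2) + 3*(2*s + 3)*(4*s - 1))/(36*6**s*(s + 1)**2*(2*s + 3)*(4*s - 1))
  -3/2 < Re(s) < 1/4

remove the shared t-power first: sqrt(6)*sqrt(t)/2 on [0, 1/6); log(sqrt(6)*sqrt(t)/2) on [1/6, 8/3); sqrt(6)*sqrt(t)/2 + 3 on [8/3, 6); …
strip the common scale on t: sqrt(t) on [0, 1/4); log(sqrt(t)) on [1/4, 4); sqrt(t) + 3 on [4, 9); …
back out the power substitution: t on [0, 1/2); log(t) on [1/2, 2); t + 3 on [2, 3); …
breakpoints 1/6, 8/3, 6: one integral from each of the 4 segments
on [0, 1/6) integrate f = sqrt(6)*t**(3/2)/2 against the kernel
segment [1/6, 8/3) carries t*log(sqrt(6)*sqrt(t)/2); integrate it
on [8/3, 6): add ∫ t*(sqrt(6)*sqrt(t)/2 + 3)·t^(s-1) dt
piece [6, ∞): integrate 2*2**(1/4)*3**(3/4)/(9*t**(1/4)) against the kernel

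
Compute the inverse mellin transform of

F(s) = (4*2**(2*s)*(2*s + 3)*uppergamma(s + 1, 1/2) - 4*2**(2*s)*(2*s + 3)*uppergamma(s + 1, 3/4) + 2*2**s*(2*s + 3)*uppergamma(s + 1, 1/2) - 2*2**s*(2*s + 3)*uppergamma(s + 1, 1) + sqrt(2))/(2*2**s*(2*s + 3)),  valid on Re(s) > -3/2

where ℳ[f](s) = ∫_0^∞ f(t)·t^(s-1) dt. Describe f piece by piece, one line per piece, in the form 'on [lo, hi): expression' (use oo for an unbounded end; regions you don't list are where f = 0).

on [0, 1/2): t**(3/2)
on [1/2, 1): t*exp(-t)
on [1, 3/2): t*exp(-t/2)

remove the shared t-power first: sqrt(t) on [0, 1/2); exp(-t) on [1/2, 1); exp(-t/2) on [1, 3/2)
f breaks at 1/2, 1 into 3 integrals to sum
segment [0, 1/2) carries t**(3/2); integrate it
between 1/2 and 1 the integrand is t*exp(-t)·t^(s-1)
segment 1 to 3/2 holds t*exp(-t/2); add its integral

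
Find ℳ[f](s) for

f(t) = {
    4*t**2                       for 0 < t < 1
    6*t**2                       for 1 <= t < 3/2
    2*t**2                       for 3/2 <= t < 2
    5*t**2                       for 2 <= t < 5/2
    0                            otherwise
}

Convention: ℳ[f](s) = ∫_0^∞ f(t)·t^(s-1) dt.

(-48*2**s - 8 + 36*3**s/2**s + 125*5**s/2**s)/(4*(s + 2))
  Re(s) > -2

treat the 4 regions marked off by 1, 3/2, 2 separately and sum
segment [0, 1) carries 4*t**2; integrate it
the [1, 3/2) slice contributes ∫ 6*t**2·t^(s-1) dt
the [3/2, 2) slice contributes ∫ 2*t**2·t^(s-1) dt
the [2, 5/2) slice contributes ∫ 5*t**2·t^(s-1) dt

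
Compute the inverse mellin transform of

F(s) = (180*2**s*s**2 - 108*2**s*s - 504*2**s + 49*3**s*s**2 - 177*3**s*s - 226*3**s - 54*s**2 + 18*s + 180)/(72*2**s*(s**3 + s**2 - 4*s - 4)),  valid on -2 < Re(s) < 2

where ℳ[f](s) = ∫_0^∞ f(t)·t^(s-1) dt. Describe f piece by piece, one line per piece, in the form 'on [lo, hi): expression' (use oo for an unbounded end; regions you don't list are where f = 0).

on [0, 1/2): t**2
on [1/2, 1): t*(2*t + 1)
on [1, 3/2): t**2/2
on [3/2, oo): t**(-2)

remove the shared t-power first: t on [0, 1/2); 2*t + 1 on [1/2, 1); t/2 on [1, 3/2); …
treat the 4 regions marked off by 1/2, 1, 3/2 separately and sum
segment 0 to 1/2 holds t**2; add its integral
segment [1/2, 1) carries t*(2*t + 1); integrate it
on [1, 3/2): add ∫ t**2/2·t^(s-1) dt
on [3/2, ∞): add ∫ t**(-2)·t^(s-1) dt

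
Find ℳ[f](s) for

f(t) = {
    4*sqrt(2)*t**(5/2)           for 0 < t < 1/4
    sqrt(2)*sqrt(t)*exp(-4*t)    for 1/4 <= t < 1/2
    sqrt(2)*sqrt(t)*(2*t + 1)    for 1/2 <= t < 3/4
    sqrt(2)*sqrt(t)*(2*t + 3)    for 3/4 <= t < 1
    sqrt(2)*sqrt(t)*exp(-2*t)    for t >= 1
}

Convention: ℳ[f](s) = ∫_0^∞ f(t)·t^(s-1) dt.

2**(-2*s - 3/2)*(2**(s + 3/2)*(2*s + 1)*(2*s + 3)*(2*s + 5)*uppergamma(s + 1/2, 2) + 2**(s + 7/2)*(-2*s - 5) - 2**(s + 7/2)*(2*s + 1)*(2*s + 5) + 5*2**(2*s + 3)*(2*s + 1)*(2*s + 5) + 2**(2*s + 4)*(6*s + 15) + 3**(s + 1/2)*(-32*s - 80) - 8*3**(s + 1/2)*(2*s + 1)*(2*s + 5) + 2*(2*s + 1)*(2*s + 3)*(2*s + 5)*uppergamma(s + 1/2, 1) - 2*(2*s + 1)*(2*s + 3)*(2*s + 5)*uppergamma(s + 1/2, 2) + (2*s + 1)*(2*s + 3))/((2*s + 1)*(2*s + 3)*(2*s + 5))
  Re(s) > -5/2

undo the common scale on t: t**(5/2) on [0, 1/2); sqrt(t)*exp(-2*t) on [1/2, 1); sqrt(t)*(t + 1) on [1, 3/2); …
strip the shared t-power: t**2 on [0, 1/2); exp(-2*t) on [1/2, 1); t + 1 on [1, 3/2); …
linearity at 1/4, 1/2, 3/4, 1 turns ℳ[f](s) into 5 summed integrals
on [0, 1/4): add ∫ 4*sqrt(2)*t**(5/2)·t^(s-1) dt
piece [1/4, 1/2): integrate sqrt(2)*sqrt(t)*exp(-4*t) against the kernel
for t in [1/2, 3/4): the term is ∫ sqrt(2)*sqrt(t)*(2*t + 1)·t^(s-1)
piece [3/4, 1): integrate sqrt(2)*sqrt(t)*(2*t + 3) against the kernel
on [1, ∞): add ∫ sqrt(2)*sqrt(t)*exp(-2*t)·t^(s-1) dt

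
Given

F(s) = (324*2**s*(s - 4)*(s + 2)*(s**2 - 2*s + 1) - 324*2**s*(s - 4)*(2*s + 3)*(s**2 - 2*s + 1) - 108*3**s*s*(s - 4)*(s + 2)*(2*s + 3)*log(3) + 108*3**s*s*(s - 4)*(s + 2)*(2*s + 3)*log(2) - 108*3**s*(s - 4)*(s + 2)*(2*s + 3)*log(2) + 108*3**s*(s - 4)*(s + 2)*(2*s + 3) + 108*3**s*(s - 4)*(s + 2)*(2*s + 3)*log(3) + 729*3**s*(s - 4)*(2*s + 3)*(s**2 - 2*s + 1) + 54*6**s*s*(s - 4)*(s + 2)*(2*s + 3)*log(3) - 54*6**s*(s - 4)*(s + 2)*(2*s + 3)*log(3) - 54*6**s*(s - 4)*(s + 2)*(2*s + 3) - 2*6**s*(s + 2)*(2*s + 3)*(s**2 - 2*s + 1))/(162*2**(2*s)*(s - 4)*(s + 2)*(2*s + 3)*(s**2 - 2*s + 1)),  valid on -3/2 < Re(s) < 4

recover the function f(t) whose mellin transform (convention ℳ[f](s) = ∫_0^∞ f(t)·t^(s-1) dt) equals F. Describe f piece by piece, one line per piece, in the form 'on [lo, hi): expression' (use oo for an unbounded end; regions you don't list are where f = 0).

reversing the common scale on t: t**(3/2) on [0, 1); 2*t**2 on [1, 3/2); log(t)/t on [3/2, 3); …
integrate the 4 segments split at 1/2, 3/4, 3/2, then add the results
segment [0, 1/2) carries 2*sqrt(2)*t**(3/2); integrate it
over [1/2, 3/4), the kernel integral of 8*t**2 enters the sum
on [3/4, 3/2) integrate f = log(2*t)/(2*t) against the kernel
segment [3/2, ∞) carries 1/(16*t**4); integrate it

on [0, 1/2): 2*sqrt(2)*t**(3/2)
on [1/2, 3/4): 8*t**2
on [3/4, 3/2): log(2*t)/(2*t)
on [3/2, oo): 1/(16*t**4)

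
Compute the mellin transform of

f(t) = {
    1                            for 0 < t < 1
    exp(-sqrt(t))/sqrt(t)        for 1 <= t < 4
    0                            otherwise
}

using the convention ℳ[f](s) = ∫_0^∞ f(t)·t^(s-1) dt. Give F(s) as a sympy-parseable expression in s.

2*uppergamma(2*s - 1, 1) - 2*uppergamma(2*s - 1, 2) + 1/s
  Re(s) > 0

back out the power substitution: 1 on [0, 1); exp(-t)/t on [1, 2)
undo the shared t-power: t on [0, 1); exp(-t) on [1, 2)
treat the 2 regions marked off by 1 separately and sum
[0, 1) adds the kernel integral of 1
∫ over [1, 4) of exp(-sqrt(t))/sqrt(t)·t^(s-1) joins the sum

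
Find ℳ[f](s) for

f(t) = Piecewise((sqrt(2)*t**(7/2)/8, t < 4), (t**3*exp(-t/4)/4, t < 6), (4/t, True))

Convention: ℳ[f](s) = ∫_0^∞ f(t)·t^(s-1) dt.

peel off the shared t-power: sqrt(2)*t**(5/2)/8 on [0, 4); t**2*exp(-t/4)/4 on [4, 6); 4/t**2 on [6, ∞)
peel off the common scale on t: t**(5/2) on [0, 2); t**2*exp(-t/2) on [2, 3); t**(-2) on [3, ∞)
strip the shared t-power: sqrt(t) on [0, 2); exp(-t/2) on [2, 3); t**(-4) on [3, ∞)
linearity at 4, 6 turns ℳ[f](s) into 3 summed integrals
segment [0, 4) carries sqrt(2)*t**(7/2)/8; integrate it
[4, 6) adds the kernel integral of t**3*exp(-t/4)/4
segment [6, ∞) carries 4/t; integrate it

2*2**s*(24*2**s*(s - 1)*(2*s + 7)*uppergamma(s + 3, 1) - 24*2**s*(s - 1)*(2*s + 7)*uppergamma(s + 3, 3/2) + 48*2**(s + 1/2)*(s - 1) - 3**s*(2*s + 7))/(3*(s - 1)*(2*s + 7))
  -7/2 < Re(s) < 1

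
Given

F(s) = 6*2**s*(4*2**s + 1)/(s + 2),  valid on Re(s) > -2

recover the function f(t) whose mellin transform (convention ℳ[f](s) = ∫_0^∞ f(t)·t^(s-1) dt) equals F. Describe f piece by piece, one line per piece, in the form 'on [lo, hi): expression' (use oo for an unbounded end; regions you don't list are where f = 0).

on [0, 2): 3*t**2
on [2, 4): 3*t**2/2

summing 2 kernel integrals split by 2 yields ℳ[f](s)
on [0, 2) integrate f = 3*t**2 against the kernel
∫ 3*t**2/2·t^(s-1) over [2, 4)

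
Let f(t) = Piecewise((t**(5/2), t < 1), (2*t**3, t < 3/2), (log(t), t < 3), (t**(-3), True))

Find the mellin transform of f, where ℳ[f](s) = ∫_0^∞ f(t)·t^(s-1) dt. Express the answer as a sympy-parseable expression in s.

remove the shared t-power first: t**(3/2) on [0, 1); 2*t**2 on [1, 3/2); log(t)/t on [3/2, 3); …
summing 4 kernel integrals split by 1, 3/2, 3 yields ℳ[f](s)
segment 0 to 1 holds t**(5/2); add its integral
piece [1, 3/2): integrate 2*t**3 against the kernel
[3/2, 3) adds the kernel integral of log(t)
segment 3 to ∞ holds t**(-3); add its integral

2**(-s - 1)*(324*2**(s + 1)*(s - 3)*(s + 3)*(-2*s + (s + 1)**2 - 1) - 324*2**(s + 1)*(s - 3)*(2*s + 5)*(-2*s + (s + 1)**2 - 1) - 108*3**(s + 1)*(s - 3)*(s + 1)*(s + 3)*(2*s + 5)*log(3) + 108*3**(s + 1)*(s - 3)*(s + 1)*(s + 3)*(2*s + 5)*log(2) - 108*3**(s + 1)*(s - 3)*(s + 3)*(2*s + 5)*log(2) + 108*3**(s + 1)*(s - 3)*(s + 3)*(2*s + 5) + 108*3**(s + 1)*(s - 3)*(s + 3)*(2*s + 5)*log(3) + 729*3**(s + 1)*(s - 3)*(2*s + 5)*(-2*s + (s + 1)**2 - 1) + 54*6**(s + 1)*(s - 3)*(s + 1)*(s + 3)*(2*s + 5)*log(3) - 54*6**(s + 1)*(s - 3)*(s + 3)*(2*s + 5)*log(3) - 54*6**(s + 1)*(s - 3)*(s + 3)*(2*s + 5) - 2*6**(s + 1)*(s + 3)*(2*s + 5)*(-2*s + (s + 1)**2 - 1))/(162*(s - 3)*(s + 3)*(2*s + 5)*(-2*s + (s + 1)**2 - 1))
  -5/2 < Re(s) < 3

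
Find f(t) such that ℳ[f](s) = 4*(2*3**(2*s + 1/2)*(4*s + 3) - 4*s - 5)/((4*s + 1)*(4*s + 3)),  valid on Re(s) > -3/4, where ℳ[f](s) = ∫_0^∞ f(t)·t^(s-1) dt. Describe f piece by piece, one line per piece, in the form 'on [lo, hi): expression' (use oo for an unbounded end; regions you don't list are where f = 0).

the power substitution comes off first: t**(3/2) on [0, 1); 2*sqrt(t) on [1, 3)
integrate the 2 segments split at 1, then add the results
for t in [0, 1): the term is ∫ t**(3/4)·t^(s-1)
segment 1 to 9 holds 2*t**(1/4); add its integral

on [0, 1): t**(3/4)
on [1, 9): 2*t**(1/4)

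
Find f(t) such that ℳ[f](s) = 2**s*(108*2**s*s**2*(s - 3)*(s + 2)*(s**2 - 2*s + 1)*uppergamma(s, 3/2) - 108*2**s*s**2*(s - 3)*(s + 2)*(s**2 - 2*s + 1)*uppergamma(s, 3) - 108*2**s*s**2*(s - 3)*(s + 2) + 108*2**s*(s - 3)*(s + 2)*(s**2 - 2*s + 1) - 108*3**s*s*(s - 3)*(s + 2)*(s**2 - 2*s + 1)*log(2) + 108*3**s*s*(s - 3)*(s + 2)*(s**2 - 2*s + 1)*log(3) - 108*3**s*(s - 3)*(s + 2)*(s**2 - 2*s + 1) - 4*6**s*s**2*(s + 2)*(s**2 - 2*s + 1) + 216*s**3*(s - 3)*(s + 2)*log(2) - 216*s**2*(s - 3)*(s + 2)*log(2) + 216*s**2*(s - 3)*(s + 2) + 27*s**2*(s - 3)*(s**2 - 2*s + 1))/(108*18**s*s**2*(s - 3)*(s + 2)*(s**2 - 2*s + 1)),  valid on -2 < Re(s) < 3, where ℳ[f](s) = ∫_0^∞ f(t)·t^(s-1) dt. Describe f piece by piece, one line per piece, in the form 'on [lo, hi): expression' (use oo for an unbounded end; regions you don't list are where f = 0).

on [0, 1/9): 81*t**2/4
on [1/9, 2/9): 2*log(9*t/2)/(9*t)
on [2/9, 1/3): log(9*t/2)
on [1/3, 2/3): exp(-9*t/2)
on [2/3, oo): 8/(729*t**3)

back out the common scale on t: 81*t**2 on [0, 1/18); log(9*t)/(9*t) on [1/18, 1/9); log(9*t) on [1/9, 1/6); …
strip the common scale on t: 9*t**2 on [0, 1/6); log(3*t)/(3*t) on [1/6, 1/3); log(3*t) on [1/3, 1/2); …
invert the common scale on t to get t**2 on [0, 1/2); log(t)/t on [1/2, 1); log(t) on [1, 3/2); …
cuts at 1/9, 2/9, 1/3, 2/3: linearity sums the 5 kernel integrals
segment [0, 1/9) carries 81*t**2/4; integrate it
∫ 2*log(9*t/2)/(9*t)·t^(s-1) over [1/9, 2/9)
[2/9, 1/3) adds the kernel integral of log(9*t/2)
over [1/3, 2/3), the kernel integral of exp(-9*t/2) enters the sum
over [2/3, ∞), the kernel integral of 8/(729*t**3) enters the sum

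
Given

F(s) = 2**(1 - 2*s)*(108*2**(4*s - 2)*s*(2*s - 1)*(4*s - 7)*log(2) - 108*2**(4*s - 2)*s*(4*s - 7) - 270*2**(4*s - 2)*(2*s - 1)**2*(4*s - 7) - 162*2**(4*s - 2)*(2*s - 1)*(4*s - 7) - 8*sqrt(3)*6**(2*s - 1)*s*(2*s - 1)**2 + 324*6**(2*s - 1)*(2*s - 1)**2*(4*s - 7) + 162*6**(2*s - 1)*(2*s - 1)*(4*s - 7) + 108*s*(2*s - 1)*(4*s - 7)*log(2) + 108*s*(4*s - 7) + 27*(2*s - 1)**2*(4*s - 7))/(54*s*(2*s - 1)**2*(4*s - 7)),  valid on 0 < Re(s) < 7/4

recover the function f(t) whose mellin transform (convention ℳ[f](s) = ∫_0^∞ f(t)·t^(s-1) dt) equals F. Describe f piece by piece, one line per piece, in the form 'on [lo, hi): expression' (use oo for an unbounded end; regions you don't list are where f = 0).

invert the power substitution to get 1 on [0, 1/2); log(t)/t on [1/2, 2); (t + 3)/t on [2, 3); …
back out the shared t-power: t on [0, 1/2); log(t) on [1/2, 2); t + 3 on [2, 3); …
summing 4 kernel integrals split by 1/4, 4, 9 yields ℳ[f](s)
segment [0, 1/4) carries 1; integrate it
between 1/4 and 4 the integrand is log(sqrt(t))/sqrt(t)·t^(s-1)
for t in [4, 9): the term is ∫ (sqrt(t) + 3)/sqrt(t)·t^(s-1)
[9, ∞) adds the kernel integral of t**(-7/4)

on [0, 1/4): 1
on [1/4, 4): log(sqrt(t))/sqrt(t)
on [4, 9): (sqrt(t) + 3)/sqrt(t)
on [9, oo): t**(-7/4)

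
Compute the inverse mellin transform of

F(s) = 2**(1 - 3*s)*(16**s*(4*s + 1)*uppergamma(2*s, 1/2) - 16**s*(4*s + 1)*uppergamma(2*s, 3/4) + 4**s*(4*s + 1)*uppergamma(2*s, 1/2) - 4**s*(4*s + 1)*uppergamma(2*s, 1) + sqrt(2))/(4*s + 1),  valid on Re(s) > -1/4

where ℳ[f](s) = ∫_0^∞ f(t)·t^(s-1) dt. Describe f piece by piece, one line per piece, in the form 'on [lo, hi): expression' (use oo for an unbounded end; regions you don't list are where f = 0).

undo the common scale on t: t**(1/4) on [0, 1/4); exp(-sqrt(t)) on [1/4, 1); exp(-sqrt(t)/2) on [1, 9/4)
peel off the power substitution: sqrt(t) on [0, 1/2); exp(-t) on [1/2, 1); exp(-t/2) on [1, 3/2)
breakpoints 1/8, 1/2: one integral from each of the 3 segments
segment [0, 1/8) carries 2**(1/4)*t**(1/4); integrate it
on [1/8, 1/2) integrate f = exp(-sqrt(2)*sqrt(t)) against the kernel
piece [1/2, 9/8): integrate exp(-sqrt(2)*sqrt(t)/2) against the kernel

on [0, 1/8): 2**(1/4)*t**(1/4)
on [1/8, 1/2): exp(-sqrt(2)*sqrt(t))
on [1/2, 9/8): exp(-sqrt(2)*sqrt(t)/2)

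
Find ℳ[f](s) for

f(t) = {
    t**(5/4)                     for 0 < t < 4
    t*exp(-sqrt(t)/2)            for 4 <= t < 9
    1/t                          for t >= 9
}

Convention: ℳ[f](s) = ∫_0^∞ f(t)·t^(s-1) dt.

reversing the power substitution: t**(5/2) on [0, 2); t**2*exp(-t/2) on [2, 3); t**(-2) on [3, ∞)
the shared t-power comes off first: sqrt(t) on [0, 2); exp(-t/2) on [2, 3); t**(-4) on [3, ∞)
cuts at 4, 9: linearity sums the 3 kernel integrals
over [0, 4), the kernel integral of t**(5/4) enters the sum
segment [4, 9) carries t*exp(-sqrt(t)/2); integrate it
on [9, ∞): add ∫ 1/t·t^(s-1) dt

(8*2**(2*s)*(s - 1)*(4*s + 5)*uppergamma(2*s + 2, 1) - 8*2**(2*s)*(s - 1)*(4*s + 5)*uppergamma(2*s + 2, 3/2) + 16*2**(2*s + 1/2)*(s - 1) - 9**s*(4*s + 5)/9)/((s - 1)*(4*s + 5))
  -5/4 < Re(s) < 1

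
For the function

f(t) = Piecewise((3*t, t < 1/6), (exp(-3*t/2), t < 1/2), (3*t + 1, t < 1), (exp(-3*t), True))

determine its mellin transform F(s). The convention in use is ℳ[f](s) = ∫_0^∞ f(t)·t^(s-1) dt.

(2*2**s*s*(s + 1)*uppergamma(s, 3) - 5*3**s*s - 2*3**s + 2*4**s*s*(s + 1)*uppergamma(s, 1/4) - 2*4**s*s*(s + 1)*uppergamma(s, 3/4) + 8*6**s*s + 2*6**s + s)/(2*6**s*s*(s + 1))
  Re(s) > -1

the common scale on t comes off first: t on [0, 1/2); exp(-t/2) on [1/2, 3/2); t + 1 on [3/2, 3); …
treat the 4 regions marked off by 1/6, 1/2, 1 separately and sum
segment 0 to 1/6 holds 3*t; add its integral
between 1/6 and 1/2 the integrand is exp(-3*t/2)·t^(s-1)
for t in [1/2, 1): the term is ∫ (3*t + 1)·t^(s-1)
the [1, ∞) slice contributes ∫ exp(-3*t)·t^(s-1) dt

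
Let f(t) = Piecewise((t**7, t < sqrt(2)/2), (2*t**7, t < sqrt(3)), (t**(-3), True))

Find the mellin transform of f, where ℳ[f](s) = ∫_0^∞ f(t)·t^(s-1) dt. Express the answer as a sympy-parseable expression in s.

the power substitution comes off first: t**(7/2) on [0, 1/2); 2*t**(7/2) on [1/2, 3); t**(-3/2) on [3, ∞)
invert the shared t-power to get t**3 on [0, 1/2); 2*t**3 on [1/2, 3); t**(-2) on [3, ∞)
peel off the shared t-power: t on [0, 1/2); 2*t on [1/2, 3); t**(-4) on [3, ∞)
f breaks at sqrt(2)/2, sqrt(3) into 3 integrals to sum
piece [0, sqrt(2)/2): integrate t**7 against the kernel
over [sqrt(2)/2, sqrt(3)), the kernel integral of 2*t**7 enters the sum
∫ t**(-3)·t^(s-1) over [sqrt(3), ∞)

2**(1/2 - s/2)*(3888*6**(s/2 + 1/2)*(s - 3) - 8*6**(s/2 + 1/2)*(s + 7) - 9*s + 27)/(144*(s - 3)*(s + 7))
  -7 < Re(s) < 3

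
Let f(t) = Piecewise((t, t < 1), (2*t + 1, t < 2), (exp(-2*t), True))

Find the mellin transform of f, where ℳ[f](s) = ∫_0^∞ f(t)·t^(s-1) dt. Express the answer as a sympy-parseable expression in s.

(2**s*s*(s + 1)*uppergamma(s, 4) - 2*4**s*s - 4**s + 5*8**s*s + 8**s)/(4**s*s*(s + 1))
  Re(s) > -1

slice at 1, 2, transform all 3 pieces, and sum them
piece [0, 1): integrate t against the kernel
∫ over [1, 2) of (2*t + 1)·t^(s-1) joins the sum
segment [2, ∞) carries exp(-2*t); integrate it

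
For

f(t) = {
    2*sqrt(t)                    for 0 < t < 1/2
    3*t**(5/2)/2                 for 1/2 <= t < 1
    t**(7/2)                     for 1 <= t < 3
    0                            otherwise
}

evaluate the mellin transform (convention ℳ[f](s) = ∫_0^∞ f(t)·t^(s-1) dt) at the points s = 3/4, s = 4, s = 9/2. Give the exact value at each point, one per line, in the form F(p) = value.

F(3/4) = 50/221 + 193*2**(3/4)/520 + 324*3**(1/4)/17
F(4) = 181*sqrt(2)/14976 + 19/195 + 1458*sqrt(3)/5
F(9/2) = 7349217/8960

slice at 1/2, 1, transform all 3 pieces, and sum them
segment 0 to 1/2 holds 2*sqrt(t); add its integral
the [1/2, 1) slice contributes ∫ 3*t**(5/2)/2·t^(s-1) dt
∫ over [1, 3) of t**(7/2)·t^(s-1) joins the sum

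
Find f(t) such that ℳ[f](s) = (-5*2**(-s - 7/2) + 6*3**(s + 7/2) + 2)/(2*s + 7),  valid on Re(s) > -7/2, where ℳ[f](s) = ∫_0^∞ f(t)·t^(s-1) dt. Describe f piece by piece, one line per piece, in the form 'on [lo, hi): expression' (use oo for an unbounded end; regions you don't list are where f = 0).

on [0, 1/2): 3*t**(7/2)/2
on [1/2, 1): 4*t**(7/2)
on [1, 3): 3*t**(7/2)

f breaks at 1/2, 1 into 3 integrals to sum
[0, 1/2) adds the kernel integral of 3*t**(7/2)/2
∫ 4*t**(7/2)·t^(s-1) over [1/2, 1)
on [1, 3) integrate f = 3*t**(7/2) against the kernel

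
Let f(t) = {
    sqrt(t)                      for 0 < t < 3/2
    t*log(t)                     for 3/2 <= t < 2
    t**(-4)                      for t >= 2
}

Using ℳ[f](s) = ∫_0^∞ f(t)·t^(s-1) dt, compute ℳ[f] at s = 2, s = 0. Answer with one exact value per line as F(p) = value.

F(2) = -9*log(3)/8 - 7/18 + 9*sqrt(6)/20 + 91*log(2)/24
F(0) = -31/64 + log(8*sqrt(6)/9) + sqrt(6)

split f at 3/2, 2: ℳ[f](s) collects 3 kernel integrals
segment [0, 3/2) carries sqrt(t); integrate it
[3/2, 2) adds the kernel integral of t*log(t)
piece [2, ∞): integrate t**(-4) against the kernel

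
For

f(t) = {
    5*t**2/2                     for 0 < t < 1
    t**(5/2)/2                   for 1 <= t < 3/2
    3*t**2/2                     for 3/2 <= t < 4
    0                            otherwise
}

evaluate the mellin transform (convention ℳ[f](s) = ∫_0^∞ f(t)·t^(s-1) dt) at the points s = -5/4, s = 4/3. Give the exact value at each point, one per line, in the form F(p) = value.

cuts at 1, 3/2: linearity sums the 3 kernel integrals
between 0 and 1 the integrand is 5*t**2/2·t^(s-1)
for t in [1, 3/2): the term is ∫ t**(5/2)/2·t^(s-1)
∫ 3*t**2/2·t^(s-1) over [3/2, 4)

F(-5/4) = -2**(1/4)*3**(3/4) + 3*2**(3/4)*3**(1/4)/10 + 44/15 + 4*sqrt(2)
F(4/3) = -243*2**(2/3)*3**(1/3)/320 + 81*2**(1/6)*3**(5/6)/368 + 57/92 + 144*2**(2/3)/5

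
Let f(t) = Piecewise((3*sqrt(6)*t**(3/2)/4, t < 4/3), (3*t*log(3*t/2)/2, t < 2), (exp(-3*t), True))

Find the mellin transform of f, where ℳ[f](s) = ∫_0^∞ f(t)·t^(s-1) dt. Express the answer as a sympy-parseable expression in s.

peel off the common scale on t: t**(3/2) on [0, 2); t*log(t) on [2, 3); exp(-2*t) on [3, ∞)
integrate the 3 segments split at 4/3, 2, then add the results
on [0, 4/3) integrate f = 3*sqrt(6)*t**(3/2)/4 against the kernel
∫ over [4/3, 2) of 3*t*log(3*t/2)/2·t^(s-1) joins the sum
on [2, ∞) integrate f = exp(-3*t) against the kernel

(-12**s*s*(2*s + 3)*log(4) - 12**s*(2*s + 3)*log(4) + 12**s*(4*s + 6) + 12**s*sqrt(2)*(4*s**2 + 8*s + 4) + 3*18**s*s*(2*s + 3)*log(3) + 18**s*(-6*s - 9) + 3*18**s*(2*s + 3)*log(3) + 3**s*(2*s + 3)*(s**2 + 2*s + 1)*uppergamma(s, 6))/(9**s*(2*s + 3)*(s**2 + 2*s + 1))
  Re(s) > -3/2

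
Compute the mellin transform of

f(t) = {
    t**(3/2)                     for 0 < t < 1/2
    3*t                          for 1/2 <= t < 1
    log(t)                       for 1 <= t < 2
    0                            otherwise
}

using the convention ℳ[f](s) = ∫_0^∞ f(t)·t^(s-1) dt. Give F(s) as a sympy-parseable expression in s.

cuts at 1/2, 1: linearity sums the 3 kernel integrals
∫ over [0, 1/2) of t**(3/2)·t^(s-1) joins the sum
on [1/2, 1): add ∫ 3*t·t^(s-1) dt
for t in [1, 2): the term is ∫ log(t)·t^(s-1)

(-2*2**(2*s)*(s + 1)*(2*s + 3) + 6*2**s*s**2*(2*s + 3) + 2*2**s*(s + 1)*(2*s + 3) + 4**s*s*(s + 1)*(2*s + 3)*log(4) + sqrt(2)*s**2*(s + 1) - 3*s**2*(2*s + 3))/(2*2**s*s**2*(s + 1)*(2*s + 3))
  Re(s) > -3/2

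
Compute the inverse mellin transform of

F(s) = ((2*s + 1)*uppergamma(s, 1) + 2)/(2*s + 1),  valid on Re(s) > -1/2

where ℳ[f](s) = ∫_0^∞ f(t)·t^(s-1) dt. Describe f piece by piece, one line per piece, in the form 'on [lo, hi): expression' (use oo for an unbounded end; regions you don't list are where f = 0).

breakpoints 1: one integral from each of the 2 segments
over [0, 1), the kernel integral of sqrt(t) enters the sum
between 1 and ∞ the integrand is exp(-t)·t^(s-1)

on [0, 1): sqrt(t)
on [1, oo): exp(-t)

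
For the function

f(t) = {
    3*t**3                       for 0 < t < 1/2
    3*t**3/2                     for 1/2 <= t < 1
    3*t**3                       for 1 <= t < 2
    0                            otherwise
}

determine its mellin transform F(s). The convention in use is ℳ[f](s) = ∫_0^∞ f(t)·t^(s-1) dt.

treat the 3 regions marked off by 1/2, 1 separately and sum
on [0, 1/2) integrate f = 3*t**3 against the kernel
segment 1/2 to 1 holds 3*t**3/2; add its integral
on [1, 2) integrate f = 3*t**3 against the kernel

3*(128*2**s - 8 + 2**(-s))/(16*(s + 3))
  Re(s) > -3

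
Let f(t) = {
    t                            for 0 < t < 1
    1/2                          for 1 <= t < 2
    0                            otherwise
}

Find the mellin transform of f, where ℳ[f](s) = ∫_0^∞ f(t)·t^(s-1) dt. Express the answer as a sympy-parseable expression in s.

(2**s*(s + 1) + s - 1)/(2*s*(s + 1))
  Re(s) > -1

integrate the 2 segments split at 1, then add the results
on [0, 1): add ∫ t·t^(s-1) dt
piece [1, 2): integrate 1/2 against the kernel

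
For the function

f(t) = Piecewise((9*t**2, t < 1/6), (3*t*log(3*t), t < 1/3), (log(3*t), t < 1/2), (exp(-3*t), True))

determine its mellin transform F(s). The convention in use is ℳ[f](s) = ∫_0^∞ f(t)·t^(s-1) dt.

invert the common scale on t to get t**2 on [0, 1/2); t*log(t) on [1/2, 1); log(t) on [1, 3/2); …
the 4 pieces separated at 1/6, 1/3, 1/2 each add one integral
over [0, 1/6), the kernel integral of 9*t**2 enters the sum
on [1/6, 1/3) integrate f = 3*t*log(3*t) against the kernel
on [1/3, 1/2): add ∫ log(3*t)·t^(s-1) dt
for t in [1/2, ∞): the term is ∫ exp(-3*t)·t^(s-1)

(4*2**s*s**2*(s + 2)*(s**2 + 2*s + 1)*uppergamma(s, 3/2) - 4*2**s*s**2*(s + 2) + 4*2**s*(s + 2)*(s**2 + 2*s + 1) + 3**s*s*(s + 2)*(-4*log(2) + 4*log(3))*(s**2 + 2*s + 1) - 4*3**s*(s + 2)*(s**2 + 2*s + 1) + s**3*(s + 2)*log(4) + s**2*(s + 2)*log(4) + 2*s**2*(s + 2) + s**2*(s**2 + 2*s + 1))/(4*6**s*s**2*(s + 2)*(s**2 + 2*s + 1))
  Re(s) > -2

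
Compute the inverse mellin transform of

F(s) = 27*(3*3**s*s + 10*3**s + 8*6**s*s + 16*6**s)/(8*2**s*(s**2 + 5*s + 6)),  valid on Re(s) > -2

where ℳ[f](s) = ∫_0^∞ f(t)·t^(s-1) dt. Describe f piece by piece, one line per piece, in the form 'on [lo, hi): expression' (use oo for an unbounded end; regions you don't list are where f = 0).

on [0, 3/2): 6*t**2
on [3/2, 3): t**3

summing 2 kernel integrals split by 3/2 yields ℳ[f](s)
on [0, 3/2): add ∫ 6*t**2·t^(s-1) dt
on [3/2, 3): add ∫ t**3·t^(s-1) dt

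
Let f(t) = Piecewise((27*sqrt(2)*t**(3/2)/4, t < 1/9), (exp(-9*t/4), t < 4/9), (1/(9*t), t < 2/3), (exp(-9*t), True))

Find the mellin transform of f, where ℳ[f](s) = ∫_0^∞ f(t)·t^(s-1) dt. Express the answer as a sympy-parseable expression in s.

(24**s*(s - 1)*(2*s + 3)*uppergamma(s, 1/4) - 24**s*(s - 1)*(2*s + 3)*uppergamma(s, 1) - 24**s*(2*s + 3)/4 + 36**s*(2*s + 3)/6 + 6**s*(s - 1)*(2*s + 3)*uppergamma(s, 6) + sqrt(2)*6**s*(s - 1)/2)/(54**s*(s - 1)*(2*s + 3))
  Re(s) > -3/2

strip the common scale on t: 3*sqrt(6)*t**(3/2)/4 on [0, 1/3); exp(-3*t/4) on [1/3, 4/3); 1/(3*t) on [4/3, 2); …
reversing the common scale on t: t**(3/2) on [0, 1/2); exp(-t/2) on [1/2, 2); 1/(2*t) on [2, 3); …
along the cuts 1/9, 4/9, 2/3, ℳ[f](s) splits into 4 integrals
∫ 27*sqrt(2)*t**(3/2)/4·t^(s-1) over [0, 1/9)
for t in [1/9, 4/9): the term is ∫ exp(-9*t/4)·t^(s-1)
∫ 1/(9*t)·t^(s-1) over [4/9, 2/3)
segment 2/3 to ∞ holds exp(-9*t); add its integral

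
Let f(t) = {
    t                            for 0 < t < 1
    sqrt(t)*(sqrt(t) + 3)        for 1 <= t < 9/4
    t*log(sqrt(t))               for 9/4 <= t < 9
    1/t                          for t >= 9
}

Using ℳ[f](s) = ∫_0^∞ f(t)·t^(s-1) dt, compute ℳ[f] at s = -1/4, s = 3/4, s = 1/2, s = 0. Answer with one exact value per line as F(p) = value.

F(-1/4) = -12 - 356*sqrt(3)/135 + log(2**(sqrt(6))*3**(-sqrt(6) + 4*sqrt(3))) + 23*sqrt(6)/3
F(3/4) = -452*sqrt(3)/147 - 27*sqrt(6)*log(3)/28 - 12/5 + 27*sqrt(6)*log(2)/28 + 3861*sqrt(6)/980 + 108*sqrt(3)*log(3)/7
F(1/2) = 17/12 + log(57395628*54**(1/4))
F(0) = 9*log(2)/4 + 143/72 + 27*log(3)/4

undo the shared t-power: sqrt(t) on [0, 1); sqrt(t) + 3 on [1, 9/4); sqrt(t)*log(sqrt(t)) on [9/4, 9); …
remove the power substitution first: t on [0, 1); t + 3 on [1, 3/2); t*log(t) on [3/2, 3); …
slice at 1, 9/4, 9, transform all 4 pieces, and sum them
∫ over [0, 1) of t·t^(s-1) joins the sum
on [1, 9/4) integrate f = sqrt(t)*(sqrt(t) + 3) against the kernel
∫ over [9/4, 9) of t*log(sqrt(t))·t^(s-1) joins the sum
segment [9, ∞) carries 1/t; integrate it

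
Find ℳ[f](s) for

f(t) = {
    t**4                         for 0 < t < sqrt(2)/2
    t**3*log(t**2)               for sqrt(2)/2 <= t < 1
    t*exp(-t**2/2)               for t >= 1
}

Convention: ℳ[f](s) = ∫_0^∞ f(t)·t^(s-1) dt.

2**(-s/2 - 5/2)*(2**(s/2 + 7/2)*(-s - 4) + 2**(s + 2)*(s + 4)*(4*s + (s + 1)**2 + 8)*uppergamma(s/2 + 1/2, 1/2) + 4*s + (s + 1)*(s + 4)*log(4) + 4*(s + 4)*log(2) + sqrt(2)*(4*s + (s + 1)**2 + 8) + 16)/((s + 4)*(4*s + (s + 1)**2 + 8))
  Re(s) > -4

reversing the shared t-power: t**5 on [0, sqrt(2)/2); t**4*log(t**2) on [sqrt(2)/2, 1); t**2*exp(-t**2/2) on [1, ∞)
back out the power substitution: t**(5/2) on [0, 1/2); t**2*log(t) on [1/2, 1); t*exp(-t/2) on [1, ∞)
the shared t-power comes off first: t**(3/2) on [0, 1/2); t*log(t) on [1/2, 1); exp(-t/2) on [1, ∞)
slice at sqrt(2)/2, 1, transform all 3 pieces, and sum them
∫ t**4·t^(s-1) over [0, sqrt(2)/2)
over [sqrt(2)/2, 1), the kernel integral of t**3*log(t**2) enters the sum
on [1, ∞) integrate f = t*exp(-t**2/2) against the kernel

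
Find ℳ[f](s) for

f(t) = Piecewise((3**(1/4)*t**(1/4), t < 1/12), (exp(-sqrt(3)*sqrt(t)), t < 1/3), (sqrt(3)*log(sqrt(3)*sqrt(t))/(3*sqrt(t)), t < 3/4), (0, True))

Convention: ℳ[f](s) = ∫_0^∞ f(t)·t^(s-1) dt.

peel off the common scale on t: t**(1/4) on [0, 1/4); exp(-sqrt(t)) on [1/4, 1); log(sqrt(t))/sqrt(t) on [1, 9/4)
peel off the power substitution: sqrt(t) on [0, 1/2); exp(-t) on [1/2, 1); log(t)/t on [1, 3/2)
integrate the 3 segments split at 1/12, 1/3, then add the results
for t in [0, 1/12): the term is ∫ 3**(1/4)*t**(1/4)·t^(s-1)
segment [1/12, 1/3) carries exp(-sqrt(3)*sqrt(t)); integrate it
∫ sqrt(3)*log(sqrt(3)*sqrt(t))/(3*sqrt(t))·t^(s-1) over [1/3, 3/4)

2*(3*2**(2*s)*(4*s + 1)*(4*s**2 - 4*s + 1)*uppergamma(2*s, 1/2) - 3*2**(2*s)*(4*s + 1)*(4*s**2 - 4*s + 1)*uppergamma(2*s, 1) + 3*2**(2*s)*(4*s + 1) + 9**s*s*(4*s + 1)*(-4*log(2) + 4*log(3)) - 2*9**s*(4*s + 1) + 9**s*(4*s + 1)*(-2*log(3) + 2*log(2)) + 3*sqrt(2)*(4*s**2 - 4*s + 1))/(3*12**s*(4*s + 1)*(4*s**2 - 4*s + 1))
  Re(s) > -1/4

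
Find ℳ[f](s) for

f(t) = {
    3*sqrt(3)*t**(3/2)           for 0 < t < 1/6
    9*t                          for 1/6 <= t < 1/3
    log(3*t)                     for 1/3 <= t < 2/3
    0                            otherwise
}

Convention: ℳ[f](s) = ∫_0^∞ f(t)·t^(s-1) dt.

(2**(2*s)*s*(s + 1)*(2*s + 3)*log(4) - 2*2**(2*s)*(s + 1)*(2*s + 3) + 6*2**s*s**2*(2*s + 3) + 2*2**s*(s + 1)*(2*s + 3) + sqrt(2)*s**2*(s + 1) - 3*s**2*(2*s + 3))/(2*6**s*s**2*(s + 1)*(2*s + 3))
  Re(s) > -3/2

peel off the common scale on t: 3*sqrt(6)*t**(3/2)/4 on [0, 1/3); 9*t/2 on [1/3, 2/3); log(3*t/2) on [2/3, 4/3)
peel off the common scale on t: t**(3/2) on [0, 1/2); 3*t on [1/2, 1); log(t) on [1, 2)
split f at 1/6, 1/3: ℳ[f](s) collects 3 kernel integrals
on [0, 1/6): add ∫ 3*sqrt(3)*t**(3/2)·t^(s-1) dt
∫ 9*t·t^(s-1) over [1/6, 1/3)
for t in [1/3, 2/3): the term is ∫ log(3*t)·t^(s-1)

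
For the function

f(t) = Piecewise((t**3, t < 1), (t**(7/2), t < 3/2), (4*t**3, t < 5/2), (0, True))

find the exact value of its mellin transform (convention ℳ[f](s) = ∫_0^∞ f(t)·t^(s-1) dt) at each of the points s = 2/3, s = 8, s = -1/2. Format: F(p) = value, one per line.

split f at 1, 3/2: ℳ[f](s) collects 3 kernel integrals
between 0 and 1 the integrand is t**3·t^(s-1)
between 1 and 3/2 the integrand is t**(7/2)·t^(s-1)
on [3/2, 5/2) integrate f = 4*t**3 against the kernel

F(2/3) = -81*2**(1/3)*3**(2/3)/44 + 9/275 + 243*2**(5/6)*3**(1/6)/400 + 375*2**(1/3)*5**(2/3)/44
F(8) = 177147*sqrt(6)/47104 + 559486503/64768
F(-1/2) = -9*sqrt(6)/5 + 143/120 + 5*sqrt(10)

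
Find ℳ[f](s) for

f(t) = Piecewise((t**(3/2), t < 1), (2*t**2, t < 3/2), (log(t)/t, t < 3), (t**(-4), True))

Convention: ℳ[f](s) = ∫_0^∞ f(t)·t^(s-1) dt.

cuts at 1, 3/2, 3: linearity sums the 4 kernel integrals
segment [0, 1) carries t**(3/2); integrate it
∫ over [1, 3/2) of 2*t**2·t^(s-1) joins the sum
over [3/2, 3), the kernel integral of log(t)/t enters the sum
for t in [3, ∞): the term is ∫ t**(-4)·t^(s-1)

(324*2**s*(s - 4)*(s + 2)*(s**2 - 2*s + 1) - 324*2**s*(s - 4)*(2*s + 3)*(s**2 - 2*s + 1) - 108*3**s*s*(s - 4)*(s + 2)*(2*s + 3)*log(3) + 108*3**s*s*(s - 4)*(s + 2)*(2*s + 3)*log(2) - 108*3**s*(s - 4)*(s + 2)*(2*s + 3)*log(2) + 108*3**s*(s - 4)*(s + 2)*(2*s + 3) + 108*3**s*(s - 4)*(s + 2)*(2*s + 3)*log(3) + 729*3**s*(s - 4)*(2*s + 3)*(s**2 - 2*s + 1) + 54*6**s*s*(s - 4)*(s + 2)*(2*s + 3)*log(3) - 54*6**s*(s - 4)*(s + 2)*(2*s + 3)*log(3) - 54*6**s*(s - 4)*(s + 2)*(2*s + 3) - 2*6**s*(s + 2)*(2*s + 3)*(s**2 - 2*s + 1))/(162*2**s*(s - 4)*(s + 2)*(2*s + 3)*(s**2 - 2*s + 1))
  -3/2 < Re(s) < 4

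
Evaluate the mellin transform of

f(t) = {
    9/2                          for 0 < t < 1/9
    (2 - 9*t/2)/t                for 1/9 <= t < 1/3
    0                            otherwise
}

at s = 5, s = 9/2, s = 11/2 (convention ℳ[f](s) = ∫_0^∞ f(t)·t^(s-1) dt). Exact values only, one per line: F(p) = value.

undo the shared t-power: 9*t/2 on [0, 1/9); 2 - 9*t/2 on [1/9, 1/3)
peel off the common scale on t: 3*t on [0, 1/6); 2 - 3*t on [1/6, 1/2)
back out the common scale on t: t on [0, 1/2); 2 - t on [1/2, 3/2)
f breaks at 1/9 into 2 integrals to sum
on [0, 1/9) integrate f = 9/2 against the kernel
segment 1/9 to 1/3 holds (2 - 9*t/2)/t; add its integral

F(5) = 53/21870
F(9/2) = -22/137781 + 5*sqrt(3)/1701
F(11/2) = -26/1948617 + 17*sqrt(3)/24057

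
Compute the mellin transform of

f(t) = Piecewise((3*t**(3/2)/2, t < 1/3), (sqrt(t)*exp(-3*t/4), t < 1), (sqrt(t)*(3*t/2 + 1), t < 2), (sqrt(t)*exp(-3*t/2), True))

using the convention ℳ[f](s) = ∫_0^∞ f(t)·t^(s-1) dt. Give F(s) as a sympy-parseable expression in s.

undo the shared t-power: 3*t/2 on [0, 1/3); exp(-3*t/4) on [1/3, 1); 3*t/2 + 1 on [1, 2); …
strip the common scale on t: t on [0, 1/2); exp(-t/2) on [1/2, 3/2); t + 1 on [3/2, 3); …
cuts at 1/3, 1, 2: linearity sums the 4 kernel integrals
segment 0 to 1/3 holds 3*t**(3/2)/2; add its integral
between 1/3 and 1 the integrand is sqrt(t)*exp(-3*t/4)·t^(s-1)
∫ sqrt(t)*(3*t/2 + 1)·t^(s-1) over [1, 2)
∫ sqrt(t)*exp(-3*t/2)·t^(s-1) over [2, ∞)

3**(-s - 1/2)*(2**(s + 1/2)*(2*s + 1)*(2*s + 3)*uppergamma(s + 1/2, 3) + 2**(2*s + 1)*(2*s + 1)*(2*s + 3)*uppergamma(s + 1/2, 1/4) - 2**(2*s + 1)*(2*s + 1)*(2*s + 3)*uppergamma(s + 1/2, 3/4) + 3**(s + 1/2)*(-10*s - 5) - 4*3**(s + 1/2) + 6**(s + 1/2)*(16*s + 8) + 4*6**(s + 1/2) + 2*s + 1)/((2*s + 1)*(2*s + 3))
  Re(s) > -3/2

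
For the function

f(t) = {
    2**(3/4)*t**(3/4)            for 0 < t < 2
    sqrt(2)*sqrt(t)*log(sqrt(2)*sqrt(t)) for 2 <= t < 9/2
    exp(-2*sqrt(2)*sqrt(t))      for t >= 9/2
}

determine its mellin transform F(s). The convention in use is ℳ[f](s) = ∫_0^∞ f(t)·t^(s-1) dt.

2*(-4*144**s*s*(4*s + 3)*log(2) - 2*144**s*(4*s + 3)*log(2) + 2*144**s*(4*s + 3) + 4*144**s*sqrt(2)*(4*s**2 + 4*s + 1) + 6*324**s*s*(4*s + 3)*log(3) - 3*324**s*(4*s + 3) + 3*324**s*(4*s + 3)*log(3) + 9**s*(4*s + 3)*(4*s**2 + 4*s + 1)*uppergamma(2*s, 6))/(72**s*(4*s + 3)*(4*s**2 + 4*s + 1))
  Re(s) > -3/4

the common scale on t comes off first: t**(3/4) on [0, 4); sqrt(t)*log(sqrt(t)) on [4, 9); exp(-2*sqrt(t)) on [9, ∞)
invert the power substitution to get t**(3/2) on [0, 2); t*log(t) on [2, 3); exp(-2*t) on [3, ∞)
summing 3 kernel integrals split by 2, 9/2 yields ℳ[f](s)
between 0 and 2 the integrand is 2**(3/4)*t**(3/4)·t^(s-1)
piece [2, 9/2): integrate sqrt(2)*sqrt(t)*log(sqrt(2)*sqrt(t)) against the kernel
∫ exp(-2*sqrt(2)*sqrt(t))·t^(s-1) over [9/2, ∞)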